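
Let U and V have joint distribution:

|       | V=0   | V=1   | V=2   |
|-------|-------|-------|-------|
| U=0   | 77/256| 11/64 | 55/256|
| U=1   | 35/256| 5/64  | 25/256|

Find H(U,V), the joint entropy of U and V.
H(U,V) = -Σ P(U,V) log₂ P(U,V), summed over the non-zero cells:
H(U,V) = -[(77/256)·log₂(77/256) + (11/64)·log₂(11/64) + (55/256)·log₂(55/256) + (35/256)·log₂(35/256) + (5/64)·log₂(5/64) + (25/256)·log₂(25/256)]
  = 0.5213 + 0.4367 + 0.4767 + 0.3925 + 0.2873 + 0.3277
  = 2.4422 bits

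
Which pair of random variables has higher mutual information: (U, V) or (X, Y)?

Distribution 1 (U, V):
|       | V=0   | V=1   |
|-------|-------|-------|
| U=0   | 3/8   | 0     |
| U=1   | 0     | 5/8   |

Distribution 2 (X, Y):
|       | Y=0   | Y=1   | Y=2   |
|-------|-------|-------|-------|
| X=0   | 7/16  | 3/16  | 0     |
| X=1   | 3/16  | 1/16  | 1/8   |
Distribution 1 (U, V):
Marginal P(U) (row sums):
  P(U=0) = 3/8 + 0 = 3/8
  P(U=1) = 0 + 5/8 = 5/8
Marginal P(V) (column sums):
  P(V=0) = 3/8 + 0 = 3/8
  P(V=1) = 0 + 5/8 = 5/8

H(U) = -[(3/8)·log₂(3/8) + (5/8)·log₂(5/8)]
  = 0.5306 + 0.4238
  = 0.9544 bits
H(V) = -[(3/8)·log₂(3/8) + (5/8)·log₂(5/8)]
  = 0.5306 + 0.4238
  = 0.9544 bits
H(U,V) = -[(3/8)·log₂(3/8) + (5/8)·log₂(5/8)]
  = 0.5306 + 0.4238
  = 0.9544 bits

I(U;V) = H(U) + H(V) - H(U,V)
  = 0.9544 + 0.9544 - 0.9544
  = 0.9544 bits

Distribution 2 (X, Y):
Marginal P(X) (row sums):
  P(X=0) = 7/16 + 3/16 + 0 = 5/8
  P(X=1) = 3/16 + 1/16 + 1/8 = 3/8
Marginal P(Y) (column sums):
  P(Y=0) = 7/16 + 3/16 = 5/8
  P(Y=1) = 3/16 + 1/16 = 1/4
  P(Y=2) = 0 + 1/8 = 1/8

H(X) = -[(5/8)·log₂(5/8) + (3/8)·log₂(3/8)]
  = 0.4238 + 0.5306
  = 0.9544 bits
H(Y) = -[(5/8)·log₂(5/8) + (1/4)·log₂(1/4) + (1/8)·log₂(1/8)]
  = 0.4238 + 0.5000 + 0.3750
  = 1.2988 bits
H(X,Y) = -[(7/16)·log₂(7/16) + (3/16)·log₂(3/16) + (3/16)·log₂(3/16) + (1/16)·log₂(1/16) + (1/8)·log₂(1/8)]
  = 0.5218 + 0.4528 + 0.4528 + 0.2500 + 0.3750
  = 2.0524 bits

I(X;Y) = H(X) + H(Y) - H(X,Y)
  = 0.9544 + 1.2988 - 2.0524
  = 0.2008 bits

I(U;V) = 0.9544 bits > I(X;Y) = 0.2008 bits, so (U, V) has the higher mutual information (stronger dependence).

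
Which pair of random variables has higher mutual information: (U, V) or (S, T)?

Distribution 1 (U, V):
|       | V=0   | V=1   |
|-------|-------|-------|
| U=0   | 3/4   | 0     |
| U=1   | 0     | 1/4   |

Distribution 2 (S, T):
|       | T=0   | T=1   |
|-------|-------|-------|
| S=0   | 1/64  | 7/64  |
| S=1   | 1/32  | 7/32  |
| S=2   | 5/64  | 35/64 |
Distribution 1 (U, V):
Marginal P(U) (row sums):
  P(U=0) = 3/4 + 0 = 3/4
  P(U=1) = 0 + 1/4 = 1/4
Marginal P(V) (column sums):
  P(V=0) = 3/4 + 0 = 3/4
  P(V=1) = 0 + 1/4 = 1/4

H(U) = -[(3/4)·log₂(3/4) + (1/4)·log₂(1/4)]
  = 0.3113 + 0.5000
  = 0.8113 bits
H(V) = -[(3/4)·log₂(3/4) + (1/4)·log₂(1/4)]
  = 0.3113 + 0.5000
  = 0.8113 bits
H(U,V) = -[(3/4)·log₂(3/4) + (1/4)·log₂(1/4)]
  = 0.3113 + 0.5000
  = 0.8113 bits

I(U;V) = H(U) + H(V) - H(U,V)
  = 0.8113 + 0.8113 - 0.8113
  = 0.8113 bits

Distribution 2 (S, T):
Marginal P(S) (row sums):
  P(S=0) = 1/64 + 7/64 = 1/8
  P(S=1) = 1/32 + 7/32 = 1/4
  P(S=2) = 5/64 + 35/64 = 5/8
Marginal P(T) (column sums):
  P(T=0) = 1/64 + 1/32 + 5/64 = 1/8
  P(T=1) = 7/64 + 7/32 + 35/64 = 7/8

H(S) = -[(1/8)·log₂(1/8) + (1/4)·log₂(1/4) + (5/8)·log₂(5/8)]
  = 0.3750 + 0.5000 + 0.4238
  = 1.2988 bits
H(T) = -[(1/8)·log₂(1/8) + (7/8)·log₂(7/8)]
  = 0.3750 + 0.1686
  = 0.5436 bits
H(S,T) = -[(1/64)·log₂(1/64) + (7/64)·log₂(7/64) + (1/32)·log₂(1/32) + (7/32)·log₂(7/32) + (5/64)·log₂(5/64) + (35/64)·log₂(35/64)]
  = 0.0938 + 0.3492 + 0.1563 + 0.4796 + 0.2873 + 0.4762
  = 1.8424 bits

I(S;T) = H(S) + H(T) - H(S,T)
  = 1.2988 + 0.5436 - 1.8424
  = 0.0000 bits

I(U;V) = 0.8113 bits > I(S;T) = 0.0000 bits, so (U, V) has the higher mutual information (stronger dependence).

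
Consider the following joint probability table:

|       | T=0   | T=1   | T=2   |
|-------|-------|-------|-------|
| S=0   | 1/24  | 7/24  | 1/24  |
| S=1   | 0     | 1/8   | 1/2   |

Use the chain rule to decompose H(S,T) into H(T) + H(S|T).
By the chain rule: H(S,T) = H(T) + H(S|T)

Marginal P(T) (column sums):
  P(T=0) = 1/24 + 0 = 1/24
  P(T=1) = 7/24 + 1/8 = 5/12
  P(T=2) = 1/24 + 1/2 = 13/24
H(T) = -[(1/24)·log₂(1/24) + (5/12)·log₂(5/12) + (13/24)·log₂(13/24)]
  = 0.1910 + 0.5263 + 0.4791
  = 1.1964 bits
H(S|T) = -Σ P(S,T)·log₂ P(S|T), where P(S|T) = P(S,T) / P(T)
  (cells with P(S,T) = 0 contribute 0)
  (S=0,T=0): P(S|T) = (1/24)/(1/24) = 1;  -(1/24)·log₂(1) = 0.0000
  (S=0,T=1): P(S|T) = (7/24)/(5/12) = 7/10;  -(7/24)·log₂(7/10) = 0.1501
  (S=0,T=2): P(S|T) = (1/24)/(13/24) = 1/13;  -(1/24)·log₂(1/13) = 0.1542
  (S=1,T=1): P(S|T) = (1/8)/(5/12) = 3/10;  -(1/8)·log₂(3/10) = 0.2171
  (S=1,T=2): P(S|T) = (1/2)/(13/24) = 12/13;  -(1/2)·log₂(12/13) = 0.0577
H(S|T) = 0.0000 + 0.1501 + 0.1542 + 0.2171 + 0.0577
  = 0.5791 bits

H(S,T) = H(T) + H(S|T) = 1.1964 + 0.5791 = 1.7755 bits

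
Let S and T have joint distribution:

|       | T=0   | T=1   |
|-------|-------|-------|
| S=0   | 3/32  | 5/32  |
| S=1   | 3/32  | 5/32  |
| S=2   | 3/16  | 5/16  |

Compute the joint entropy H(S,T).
H(S,T) = -Σ P(S,T) log₂ P(S,T), summed over the non-zero cells:
H(S,T) = -[(3/32)·log₂(3/32) + (5/32)·log₂(5/32) + (3/32)·log₂(3/32) + (5/32)·log₂(5/32) + (3/16)·log₂(3/16) + (5/16)·log₂(5/16)]
  = 0.3202 + 0.4184 + 0.3202 + 0.4184 + 0.4528 + 0.5244
  = 2.4544 bits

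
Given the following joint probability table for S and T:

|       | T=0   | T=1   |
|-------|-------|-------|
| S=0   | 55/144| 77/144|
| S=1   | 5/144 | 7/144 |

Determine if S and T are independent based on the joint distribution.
Marginal P(S) (row sums):
  P(S=0) = 55/144 + 77/144 = 11/12
  P(S=1) = 5/144 + 7/144 = 1/12
Marginal P(T) (column sums):
  P(T=0) = 55/144 + 5/144 = 5/12
  P(T=1) = 77/144 + 7/144 = 7/12

S and T are independent iff P(S=i,T=j) = P(S=i)·P(T=j) for every cell.
  P(S=0)·P(T=0) = 11/12 × 5/12 = 55/144 = P(S=0,T=0) ✓
  P(S=0)·P(T=1) = 11/12 × 7/12 = 77/144 = P(S=0,T=1) ✓
  P(S=1)·P(T=0) = 1/12 × 5/12 = 5/144 = P(S=1,T=0) ✓
  P(S=1)·P(T=1) = 1/12 × 7/12 = 7/144 = P(S=1,T=1) ✓

Yes, S and T are independent: every cell factors, so I(S;T) = 0 bits.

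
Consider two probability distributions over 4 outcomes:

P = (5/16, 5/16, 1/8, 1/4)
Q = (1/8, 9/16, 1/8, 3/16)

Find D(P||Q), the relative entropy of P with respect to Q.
D(P||Q) = Σ P(i) log₂(P(i)/Q(i))
  i=0: (5/16) × log₂((5/16)/(1/8)) = (5/16) × log₂(5/2) = 0.4131
  i=1: (5/16) × log₂((5/16)/(9/16)) = (5/16) × log₂(5/9) = -0.2650
  i=2: (1/8) × log₂((1/8)/(1/8)) = (1/8) × log₂(1) = 0.0000
  i=3: (1/4) × log₂((1/4)/(3/16)) = (1/4) × log₂(4/3) = 0.1038
D(P||Q) = 0.4131 - 0.2650 + 0.0000 + 0.1038
  = 0.2519 bits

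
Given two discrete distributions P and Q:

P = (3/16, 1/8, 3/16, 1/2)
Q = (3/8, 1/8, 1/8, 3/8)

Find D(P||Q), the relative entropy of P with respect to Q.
D(P||Q) = Σ P(i) log₂(P(i)/Q(i))
  i=0: (3/16) × log₂((3/16)/(3/8)) = (3/16) × log₂(1/2) = -0.1875
  i=1: (1/8) × log₂((1/8)/(1/8)) = (1/8) × log₂(1) = 0.0000
  i=2: (3/16) × log₂((3/16)/(1/8)) = (3/16) × log₂(3/2) = 0.1097
  i=3: (1/2) × log₂((1/2)/(3/8)) = (1/2) × log₂(4/3) = 0.2075
D(P||Q) = -0.1875 + 0.0000 + 0.1097 + 0.2075
  = 0.1297 bits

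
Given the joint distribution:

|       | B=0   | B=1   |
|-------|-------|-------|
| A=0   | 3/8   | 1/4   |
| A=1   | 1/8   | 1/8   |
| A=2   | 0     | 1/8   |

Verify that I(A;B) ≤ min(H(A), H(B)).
Marginal P(A) (row sums):
  P(A=0) = 3/8 + 1/4 = 5/8
  P(A=1) = 1/8 + 1/8 = 1/4
  P(A=2) = 0 + 1/8 = 1/8
Marginal P(B) (column sums):
  P(B=0) = 3/8 + 1/8 + 0 = 1/2
  P(B=1) = 1/4 + 1/8 + 1/8 = 1/2

H(A) = -[(5/8)·log₂(5/8) + (1/4)·log₂(1/4) + (1/8)·log₂(1/8)]
  = 0.4238 + 0.5000 + 0.3750
  = 1.2988 bits
H(B) = -[(1/2)·log₂(1/2) + (1/2)·log₂(1/2)]
  = 0.5000 + 0.5000
  = 1.0000 bits
H(A,B) = -[(3/8)·log₂(3/8) + (1/4)·log₂(1/4) + (1/8)·log₂(1/8) + (1/8)·log₂(1/8) + (1/8)·log₂(1/8)]
  = 0.5306 + 0.5000 + 0.3750 + 0.3750 + 0.3750
  = 2.1556 bits

I(A;B) = H(A) + H(B) - H(A,B)
  = 1.2988 + 1.0000 - 2.1556
  = 0.1432 bits

min(H(A), H(B)) = min(1.2988, 1.0000) = 1.0000 bits
Since 0.1432 ≤ 1.0000, the bound is satisfied ✓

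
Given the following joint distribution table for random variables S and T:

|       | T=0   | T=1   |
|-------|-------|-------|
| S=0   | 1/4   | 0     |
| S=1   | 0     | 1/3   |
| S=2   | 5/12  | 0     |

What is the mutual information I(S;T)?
Marginal P(S) (row sums):
  P(S=0) = 1/4 + 0 = 1/4
  P(S=1) = 0 + 1/3 = 1/3
  P(S=2) = 5/12 + 0 = 5/12
Marginal P(T) (column sums):
  P(T=0) = 1/4 + 0 + 5/12 = 2/3
  P(T=1) = 0 + 1/3 + 0 = 1/3

H(S) = -[(1/4)·log₂(1/4) + (1/3)·log₂(1/3) + (5/12)·log₂(5/12)]
  = 0.5000 + 0.5283 + 0.5263
  = 1.5546 bits
H(T) = -[(2/3)·log₂(2/3) + (1/3)·log₂(1/3)]
  = 0.3900 + 0.5283
  = 0.9183 bits
H(S,T) = -[(1/4)·log₂(1/4) + (1/3)·log₂(1/3) + (5/12)·log₂(5/12)]
  = 0.5000 + 0.5283 + 0.5263
  = 1.5546 bits

I(S;T) = H(S) + H(T) - H(S,T)
  = 1.5546 + 0.9183 - 1.5546
  = 0.9183 bits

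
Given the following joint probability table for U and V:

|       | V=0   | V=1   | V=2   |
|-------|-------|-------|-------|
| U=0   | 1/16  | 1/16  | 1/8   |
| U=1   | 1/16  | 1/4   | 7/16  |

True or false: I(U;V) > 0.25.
Marginal P(U) (row sums):
  P(U=0) = 1/16 + 1/16 + 1/8 = 1/4
  P(U=1) = 1/16 + 1/4 + 7/16 = 3/4
Marginal P(V) (column sums):
  P(V=0) = 1/16 + 1/16 = 1/8
  P(V=1) = 1/16 + 1/4 = 5/16
  P(V=2) = 1/8 + 7/16 = 9/16

H(U) = -[(1/4)·log₂(1/4) + (3/4)·log₂(3/4)]
  = 0.5000 + 0.3113
  = 0.8113 bits
H(V) = -[(1/8)·log₂(1/8) + (5/16)·log₂(5/16) + (9/16)·log₂(9/16)]
  = 0.3750 + 0.5244 + 0.4669
  = 1.3663 bits
H(U,V) = -[(1/16)·log₂(1/16) + (1/16)·log₂(1/16) + (1/8)·log₂(1/8) + (1/16)·log₂(1/16) + (1/4)·log₂(1/4) + (7/16)·log₂(7/16)]
  = 0.2500 + 0.2500 + 0.3750 + 0.2500 + 0.5000 + 0.5218
  = 2.1468 bits

I(U;V) = H(U) + H(V) - H(U,V)
  = 0.8113 + 1.3663 - 2.1468
  = 0.0308 bits

False. I(U;V) = 0.0308 bits, which is ≤ 0.25 bits.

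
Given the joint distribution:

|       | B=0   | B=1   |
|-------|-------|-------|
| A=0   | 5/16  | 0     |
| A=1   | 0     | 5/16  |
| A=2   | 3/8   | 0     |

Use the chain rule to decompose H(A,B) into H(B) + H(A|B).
By the chain rule: H(A,B) = H(B) + H(A|B)

Marginal P(B) (column sums):
  P(B=0) = 5/16 + 0 + 3/8 = 11/16
  P(B=1) = 0 + 5/16 + 0 = 5/16
H(B) = -[(11/16)·log₂(11/16) + (5/16)·log₂(5/16)]
  = 0.3716 + 0.5244
  = 0.8960 bits
H(A|B) = -Σ P(A,B)·log₂ P(A|B), where P(A|B) = P(A,B) / P(B)
  (cells with P(A,B) = 0 contribute 0)
  (A=0,B=0): P(A|B) = (5/16)/(11/16) = 5/11;  -(5/16)·log₂(5/11) = 0.3555
  (A=1,B=1): P(A|B) = (5/16)/(5/16) = 1;  -(5/16)·log₂(1) = 0.0000
  (A=2,B=0): P(A|B) = (3/8)/(11/16) = 6/11;  -(3/8)·log₂(6/11) = 0.3279
H(A|B) = 0.3555 + 0.0000 + 0.3279
  = 0.6834 bits

H(A,B) = H(B) + H(A|B) = 0.8960 + 0.6834 = 1.5794 bits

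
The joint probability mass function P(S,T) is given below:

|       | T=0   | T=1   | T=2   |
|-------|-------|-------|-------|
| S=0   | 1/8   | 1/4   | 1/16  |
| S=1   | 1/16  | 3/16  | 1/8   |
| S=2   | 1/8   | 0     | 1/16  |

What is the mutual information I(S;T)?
Marginal P(S) (row sums):
  P(S=0) = 1/8 + 1/4 + 1/16 = 7/16
  P(S=1) = 1/16 + 3/16 + 1/8 = 3/8
  P(S=2) = 1/8 + 0 + 1/16 = 3/16
Marginal P(T) (column sums):
  P(T=0) = 1/8 + 1/16 + 1/8 = 5/16
  P(T=1) = 1/4 + 3/16 + 0 = 7/16
  P(T=2) = 1/16 + 1/8 + 1/16 = 1/4

H(S) = -[(7/16)·log₂(7/16) + (3/8)·log₂(3/8) + (3/16)·log₂(3/16)]
  = 0.5218 + 0.5306 + 0.4528
  = 1.5052 bits
H(T) = -[(5/16)·log₂(5/16) + (7/16)·log₂(7/16) + (1/4)·log₂(1/4)]
  = 0.5244 + 0.5218 + 0.5000
  = 1.5462 bits
H(S,T) = -[(1/8)·log₂(1/8) + (1/4)·log₂(1/4) + (1/16)·log₂(1/16) + (1/16)·log₂(1/16) + (3/16)·log₂(3/16) + (1/8)·log₂(1/8) + (1/8)·log₂(1/8) + (1/16)·log₂(1/16)]
  = 0.3750 + 0.5000 + 0.2500 + 0.2500 + 0.4528 + 0.3750 + 0.3750 + 0.2500
  = 2.8278 bits

I(S;T) = H(S) + H(T) - H(S,T)
  = 1.5052 + 1.5462 - 2.8278
  = 0.2236 bits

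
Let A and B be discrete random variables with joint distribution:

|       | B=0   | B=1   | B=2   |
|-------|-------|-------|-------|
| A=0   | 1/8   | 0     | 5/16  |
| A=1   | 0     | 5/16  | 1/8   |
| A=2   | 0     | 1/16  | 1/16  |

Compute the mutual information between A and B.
Marginal P(A) (row sums):
  P(A=0) = 1/8 + 0 + 5/16 = 7/16
  P(A=1) = 0 + 5/16 + 1/8 = 7/16
  P(A=2) = 0 + 1/16 + 1/16 = 1/8
Marginal P(B) (column sums):
  P(B=0) = 1/8 + 0 + 0 = 1/8
  P(B=1) = 0 + 5/16 + 1/16 = 3/8
  P(B=2) = 5/16 + 1/8 + 1/16 = 1/2

H(A) = -[(7/16)·log₂(7/16) + (7/16)·log₂(7/16) + (1/8)·log₂(1/8)]
  = 0.5218 + 0.5218 + 0.3750
  = 1.4186 bits
H(B) = -[(1/8)·log₂(1/8) + (3/8)·log₂(3/8) + (1/2)·log₂(1/2)]
  = 0.3750 + 0.5306 + 0.5000
  = 1.4056 bits
H(A,B) = -[(1/8)·log₂(1/8) + (5/16)·log₂(5/16) + (5/16)·log₂(5/16) + (1/8)·log₂(1/8) + (1/16)·log₂(1/16) + (1/16)·log₂(1/16)]
  = 0.3750 + 0.5244 + 0.5244 + 0.3750 + 0.2500 + 0.2500
  = 2.2988 bits

I(A;B) = H(A) + H(B) - H(A,B)
  = 1.4186 + 1.4056 - 2.2988
  = 0.5254 bits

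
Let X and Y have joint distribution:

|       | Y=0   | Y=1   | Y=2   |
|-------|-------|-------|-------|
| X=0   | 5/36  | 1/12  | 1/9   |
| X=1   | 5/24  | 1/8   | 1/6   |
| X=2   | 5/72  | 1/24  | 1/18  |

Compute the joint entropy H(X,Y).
H(X,Y) = -Σ P(X,Y) log₂ P(X,Y), summed over the non-zero cells:
H(X,Y) = -[(5/36)·log₂(5/36) + (1/12)·log₂(1/12) + (1/9)·log₂(1/9) + (5/24)·log₂(5/24) + (1/8)·log₂(1/8) + (1/6)·log₂(1/6) + (5/72)·log₂(5/72) + (1/24)·log₂(1/24) + (1/18)·log₂(1/18)]
  = 0.3956 + 0.2987 + 0.3522 + 0.4715 + 0.3750 + 0.4308 + 0.2672 + 0.1910 + 0.2317
  = 3.0137 bits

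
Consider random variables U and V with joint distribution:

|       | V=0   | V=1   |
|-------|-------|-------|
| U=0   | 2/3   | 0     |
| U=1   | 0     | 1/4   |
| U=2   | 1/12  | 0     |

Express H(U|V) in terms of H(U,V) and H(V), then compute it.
H(U|V) = H(U,V) - H(V)

Marginal P(V) (column sums):
  P(V=0) = 2/3 + 0 + 1/12 = 3/4
  P(V=1) = 0 + 1/4 + 0 = 1/4

H(U,V) = -[(2/3)·log₂(2/3) + (1/4)·log₂(1/4) + (1/12)·log₂(1/12)]
  = 0.3900 + 0.5000 + 0.2987
  = 1.1887 bits
H(V) = -[(3/4)·log₂(3/4) + (1/4)·log₂(1/4)]
  = 0.3113 + 0.5000
  = 0.8113 bits

H(U|V) = 1.1887 - 0.8113 = 0.3774 bits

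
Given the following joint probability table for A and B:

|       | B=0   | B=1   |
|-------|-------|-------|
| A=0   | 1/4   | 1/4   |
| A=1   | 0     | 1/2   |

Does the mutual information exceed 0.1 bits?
Marginal P(A) (row sums):
  P(A=0) = 1/4 + 1/4 = 1/2
  P(A=1) = 0 + 1/2 = 1/2
Marginal P(B) (column sums):
  P(B=0) = 1/4 + 0 = 1/4
  P(B=1) = 1/4 + 1/2 = 3/4

H(A) = -[(1/2)·log₂(1/2) + (1/2)·log₂(1/2)]
  = 0.5000 + 0.5000
  = 1.0000 bits
H(B) = -[(1/4)·log₂(1/4) + (3/4)·log₂(3/4)]
  = 0.5000 + 0.3113
  = 0.8113 bits
H(A,B) = -[(1/4)·log₂(1/4) + (1/4)·log₂(1/4) + (1/2)·log₂(1/2)]
  = 0.5000 + 0.5000 + 0.5000
  = 1.5000 bits

I(A;B) = H(A) + H(B) - H(A,B)
  = 1.0000 + 0.8113 - 1.5000
  = 0.3113 bits

Yes. I(A;B) = 0.3113 bits, which is > 0.1 bits.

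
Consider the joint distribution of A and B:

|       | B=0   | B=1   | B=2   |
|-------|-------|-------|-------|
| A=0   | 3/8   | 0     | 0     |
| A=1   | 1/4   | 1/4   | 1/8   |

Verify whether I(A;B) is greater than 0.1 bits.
Marginal P(A) (row sums):
  P(A=0) = 3/8 + 0 + 0 = 3/8
  P(A=1) = 1/4 + 1/4 + 1/8 = 5/8
Marginal P(B) (column sums):
  P(B=0) = 3/8 + 1/4 = 5/8
  P(B=1) = 0 + 1/4 = 1/4
  P(B=2) = 0 + 1/8 = 1/8

H(A) = -[(3/8)·log₂(3/8) + (5/8)·log₂(5/8)]
  = 0.5306 + 0.4238
  = 0.9544 bits
H(B) = -[(5/8)·log₂(5/8) + (1/4)·log₂(1/4) + (1/8)·log₂(1/8)]
  = 0.4238 + 0.5000 + 0.3750
  = 1.2988 bits
H(A,B) = -[(3/8)·log₂(3/8) + (1/4)·log₂(1/4) + (1/4)·log₂(1/4) + (1/8)·log₂(1/8)]
  = 0.5306 + 0.5000 + 0.5000 + 0.3750
  = 1.9056 bits

I(A;B) = H(A) + H(B) - H(A,B)
  = 0.9544 + 1.2988 - 1.9056
  = 0.3476 bits

Yes. I(A;B) = 0.3476 bits, which is > 0.1 bits.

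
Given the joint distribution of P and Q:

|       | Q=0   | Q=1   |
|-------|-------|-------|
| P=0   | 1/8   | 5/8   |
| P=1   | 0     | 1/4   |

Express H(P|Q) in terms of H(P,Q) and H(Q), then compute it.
H(P|Q) = H(P,Q) - H(Q)

Marginal P(Q) (column sums):
  P(Q=0) = 1/8 + 0 = 1/8
  P(Q=1) = 5/8 + 1/4 = 7/8

H(P,Q) = -[(1/8)·log₂(1/8) + (5/8)·log₂(5/8) + (1/4)·log₂(1/4)]
  = 0.3750 + 0.4238 + 0.5000
  = 1.2988 bits
H(Q) = -[(1/8)·log₂(1/8) + (7/8)·log₂(7/8)]
  = 0.3750 + 0.1686
  = 0.5436 bits

H(P|Q) = 1.2988 - 0.5436 = 0.7552 bits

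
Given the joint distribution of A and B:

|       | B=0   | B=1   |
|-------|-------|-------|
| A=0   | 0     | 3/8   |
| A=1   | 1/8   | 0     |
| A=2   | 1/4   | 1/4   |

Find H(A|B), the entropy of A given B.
Marginal P(B) (column sums):
  P(B=0) = 0 + 1/8 + 1/4 = 3/8
  P(B=1) = 3/8 + 0 + 1/4 = 5/8

H(A|B) = -Σ P(A,B)·log₂ P(A|B), where P(A|B) = P(A,B) / P(B)
  (cells with P(A,B) = 0 contribute 0)
  (A=0,B=1): P(A|B) = (3/8)/(5/8) = 3/5;  -(3/8)·log₂(3/5) = 0.2764
  (A=1,B=0): P(A|B) = (1/8)/(3/8) = 1/3;  -(1/8)·log₂(1/3) = 0.1981
  (A=2,B=0): P(A|B) = (1/4)/(3/8) = 2/3;  -(1/4)·log₂(2/3) = 0.1462
  (A=2,B=1): P(A|B) = (1/4)/(5/8) = 2/5;  -(1/4)·log₂(2/5) = 0.3305
H(A|B) = 0.2764 + 0.1981 + 0.1462 + 0.3305
  = 0.9512 bits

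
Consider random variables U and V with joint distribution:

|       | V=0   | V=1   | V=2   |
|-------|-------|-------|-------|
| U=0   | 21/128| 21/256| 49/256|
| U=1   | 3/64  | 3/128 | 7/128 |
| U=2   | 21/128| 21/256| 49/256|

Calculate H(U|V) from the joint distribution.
Marginal P(V) (column sums):
  P(V=0) = 21/128 + 3/64 + 21/128 = 3/8
  P(V=1) = 21/256 + 3/128 + 21/256 = 3/16
  P(V=2) = 49/256 + 7/128 + 49/256 = 7/16

H(U|V) = -Σ P(U,V)·log₂ P(U|V), where P(U|V) = P(U,V) / P(V)
  (U=0,V=0): P(U|V) = (21/128)/(3/8) = 7/16;  -(21/128)·log₂(7/16) = 0.1957
  (U=0,V=1): P(U|V) = (21/256)/(3/16) = 7/16;  -(21/256)·log₂(7/16) = 0.0978
  (U=0,V=2): P(U|V) = (49/256)/(7/16) = 7/16;  -(49/256)·log₂(7/16) = 0.2283
  (U=1,V=0): P(U|V) = (3/64)/(3/8) = 1/8;  -(3/64)·log₂(1/8) = 0.1406
  (U=1,V=1): P(U|V) = (3/128)/(3/16) = 1/8;  -(3/128)·log₂(1/8) = 0.0703
  (U=1,V=2): P(U|V) = (7/128)/(7/16) = 1/8;  -(7/128)·log₂(1/8) = 0.1641
  (U=2,V=0): P(U|V) = (21/128)/(3/8) = 7/16;  -(21/128)·log₂(7/16) = 0.1957
  (U=2,V=1): P(U|V) = (21/256)/(3/16) = 7/16;  -(21/256)·log₂(7/16) = 0.0978
  (U=2,V=2): P(U|V) = (49/256)/(7/16) = 7/16;  -(49/256)·log₂(7/16) = 0.2283
H(U|V) = 0.1957 + 0.0978 + 0.2283 + 0.1406 + 0.0703 + 0.1641 + 0.1957 + 0.0978 + 0.2283
  = 1.4186 bits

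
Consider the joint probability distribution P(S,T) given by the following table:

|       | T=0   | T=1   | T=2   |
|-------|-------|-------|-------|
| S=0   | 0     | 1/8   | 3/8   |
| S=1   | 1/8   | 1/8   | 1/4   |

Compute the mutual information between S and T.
Marginal P(S) (row sums):
  P(S=0) = 0 + 1/8 + 3/8 = 1/2
  P(S=1) = 1/8 + 1/8 + 1/4 = 1/2
Marginal P(T) (column sums):
  P(T=0) = 0 + 1/8 = 1/8
  P(T=1) = 1/8 + 1/8 = 1/4
  P(T=2) = 3/8 + 1/4 = 5/8

H(S) = -[(1/2)·log₂(1/2) + (1/2)·log₂(1/2)]
  = 0.5000 + 0.5000
  = 1.0000 bits
H(T) = -[(1/8)·log₂(1/8) + (1/4)·log₂(1/4) + (5/8)·log₂(5/8)]
  = 0.3750 + 0.5000 + 0.4238
  = 1.2988 bits
H(S,T) = -[(1/8)·log₂(1/8) + (3/8)·log₂(3/8) + (1/8)·log₂(1/8) + (1/8)·log₂(1/8) + (1/4)·log₂(1/4)]
  = 0.3750 + 0.5306 + 0.3750 + 0.3750 + 0.5000
  = 2.1556 bits

I(S;T) = H(S) + H(T) - H(S,T)
  = 1.0000 + 1.2988 - 2.1556
  = 0.1432 bits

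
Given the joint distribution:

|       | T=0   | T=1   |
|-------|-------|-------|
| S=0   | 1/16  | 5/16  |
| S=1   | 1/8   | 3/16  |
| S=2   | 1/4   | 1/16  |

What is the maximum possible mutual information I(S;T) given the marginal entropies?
The upper bound on mutual information is I(S;T) ≤ min(H(S), H(T)).

Marginal P(S) (row sums):
  P(S=0) = 1/16 + 5/16 = 3/8
  P(S=1) = 1/8 + 3/16 = 5/16
  P(S=2) = 1/4 + 1/16 = 5/16
Marginal P(T) (column sums):
  P(T=0) = 1/16 + 1/8 + 1/4 = 7/16
  P(T=1) = 5/16 + 3/16 + 1/16 = 9/16

H(S) = -[(3/8)·log₂(3/8) + (5/16)·log₂(5/16) + (5/16)·log₂(5/16)]
  = 0.5306 + 0.5244 + 0.5244
  = 1.5794 bits
H(T) = -[(7/16)·log₂(7/16) + (9/16)·log₂(9/16)]
  = 0.5218 + 0.4669
  = 0.9887 bits

Maximum possible I(S;T) = min(1.5794, 0.9887) = 0.9887 bits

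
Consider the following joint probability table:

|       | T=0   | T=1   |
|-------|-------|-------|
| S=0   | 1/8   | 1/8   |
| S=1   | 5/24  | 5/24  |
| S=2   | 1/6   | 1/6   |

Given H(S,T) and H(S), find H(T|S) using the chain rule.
From the chain rule: H(S,T) = H(S) + H(T|S)
Therefore: H(T|S) = H(S,T) - H(S)

H(S,T) = -[(1/8)·log₂(1/8) + (1/8)·log₂(1/8) + (5/24)·log₂(5/24) + (5/24)·log₂(5/24) + (1/6)·log₂(1/6) + (1/6)·log₂(1/6)]
  = 0.3750 + 0.3750 + 0.4715 + 0.4715 + 0.4308 + 0.4308
  = 2.5546 bits
Marginal P(S) (row sums):
  P(S=0) = 1/8 + 1/8 = 1/4
  P(S=1) = 5/24 + 5/24 = 5/12
  P(S=2) = 1/6 + 1/6 = 1/3
H(S) = -[(1/4)·log₂(1/4) + (5/12)·log₂(5/12) + (1/3)·log₂(1/3)]
  = 0.5000 + 0.5263 + 0.5283
  = 1.5546 bits

H(T|S) = 2.5546 - 1.5546 = 1.0000 bits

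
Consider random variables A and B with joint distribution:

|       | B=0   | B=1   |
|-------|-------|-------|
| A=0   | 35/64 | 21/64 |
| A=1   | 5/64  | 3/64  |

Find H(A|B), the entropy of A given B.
Marginal P(B) (column sums):
  P(B=0) = 35/64 + 5/64 = 5/8
  P(B=1) = 21/64 + 3/64 = 3/8

H(A|B) = -Σ P(A,B)·log₂ P(A|B), where P(A|B) = P(A,B) / P(B)
  (A=0,B=0): P(A|B) = (35/64)/(5/8) = 7/8;  -(35/64)·log₂(7/8) = 0.1054
  (A=0,B=1): P(A|B) = (21/64)/(3/8) = 7/8;  -(21/64)·log₂(7/8) = 0.0632
  (A=1,B=0): P(A|B) = (5/64)/(5/8) = 1/8;  -(5/64)·log₂(1/8) = 0.2344
  (A=1,B=1): P(A|B) = (3/64)/(3/8) = 1/8;  -(3/64)·log₂(1/8) = 0.1406
H(A|B) = 0.1054 + 0.0632 + 0.2344 + 0.1406
  = 0.5436 bits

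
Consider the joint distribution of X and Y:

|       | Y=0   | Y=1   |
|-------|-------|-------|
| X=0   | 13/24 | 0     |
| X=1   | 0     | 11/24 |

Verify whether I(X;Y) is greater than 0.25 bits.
Marginal P(X) (row sums):
  P(X=0) = 13/24 + 0 = 13/24
  P(X=1) = 0 + 11/24 = 11/24
Marginal P(Y) (column sums):
  P(Y=0) = 13/24 + 0 = 13/24
  P(Y=1) = 0 + 11/24 = 11/24

H(X) = -[(13/24)·log₂(13/24) + (11/24)·log₂(11/24)]
  = 0.4791 + 0.5159
  = 0.9950 bits
H(Y) = -[(13/24)·log₂(13/24) + (11/24)·log₂(11/24)]
  = 0.4791 + 0.5159
  = 0.9950 bits
H(X,Y) = -[(13/24)·log₂(13/24) + (11/24)·log₂(11/24)]
  = 0.4791 + 0.5159
  = 0.9950 bits

I(X;Y) = H(X) + H(Y) - H(X,Y)
  = 0.9950 + 0.9950 - 0.9950
  = 0.9950 bits

Yes. I(X;Y) = 0.9950 bits, which is > 0.25 bits.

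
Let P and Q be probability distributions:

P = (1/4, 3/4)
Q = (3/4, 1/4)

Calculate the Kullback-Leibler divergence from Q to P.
D(P||Q) = Σ P(i) log₂(P(i)/Q(i))
  i=0: (1/4) × log₂((1/4)/(3/4)) = (1/4) × log₂(1/3) = -0.3962
  i=1: (3/4) × log₂((3/4)/(1/4)) = (3/4) × log₂(3) = 1.1887
D(P||Q) = -0.3962 + 1.1887
  = 0.7925 bits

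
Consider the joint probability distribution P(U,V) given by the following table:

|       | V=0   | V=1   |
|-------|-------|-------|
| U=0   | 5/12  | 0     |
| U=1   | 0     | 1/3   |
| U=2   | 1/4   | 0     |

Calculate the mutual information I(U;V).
Marginal P(U) (row sums):
  P(U=0) = 5/12 + 0 = 5/12
  P(U=1) = 0 + 1/3 = 1/3
  P(U=2) = 1/4 + 0 = 1/4
Marginal P(V) (column sums):
  P(V=0) = 5/12 + 0 + 1/4 = 2/3
  P(V=1) = 0 + 1/3 + 0 = 1/3

H(U) = -[(5/12)·log₂(5/12) + (1/3)·log₂(1/3) + (1/4)·log₂(1/4)]
  = 0.5263 + 0.5283 + 0.5000
  = 1.5546 bits
H(V) = -[(2/3)·log₂(2/3) + (1/3)·log₂(1/3)]
  = 0.3900 + 0.5283
  = 0.9183 bits
H(U,V) = -[(5/12)·log₂(5/12) + (1/3)·log₂(1/3) + (1/4)·log₂(1/4)]
  = 0.5263 + 0.5283 + 0.5000
  = 1.5546 bits

I(U;V) = H(U) + H(V) - H(U,V)
  = 1.5546 + 0.9183 - 1.5546
  = 0.9183 bits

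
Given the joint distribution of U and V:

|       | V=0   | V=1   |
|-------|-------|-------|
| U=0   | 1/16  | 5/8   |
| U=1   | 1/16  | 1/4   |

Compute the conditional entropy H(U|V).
Marginal P(V) (column sums):
  P(V=0) = 1/16 + 1/16 = 1/8
  P(V=1) = 5/8 + 1/4 = 7/8

H(U|V) = -Σ P(U,V)·log₂ P(U|V), where P(U|V) = P(U,V) / P(V)
  (U=0,V=0): P(U|V) = (1/16)/(1/8) = 1/2;  -(1/16)·log₂(1/2) = 0.0625
  (U=0,V=1): P(U|V) = (5/8)/(7/8) = 5/7;  -(5/8)·log₂(5/7) = 0.3034
  (U=1,V=0): P(U|V) = (1/16)/(1/8) = 1/2;  -(1/16)·log₂(1/2) = 0.0625
  (U=1,V=1): P(U|V) = (1/4)/(7/8) = 2/7;  -(1/4)·log₂(2/7) = 0.4518
H(U|V) = 0.0625 + 0.3034 + 0.0625 + 0.4518
  = 0.8802 bits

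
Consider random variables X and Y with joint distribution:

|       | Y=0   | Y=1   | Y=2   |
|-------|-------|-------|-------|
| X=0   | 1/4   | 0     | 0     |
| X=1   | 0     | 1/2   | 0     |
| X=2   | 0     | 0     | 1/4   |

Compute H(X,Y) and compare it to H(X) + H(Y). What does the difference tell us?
Marginal P(X) (row sums):
  P(X=0) = 1/4 + 0 + 0 = 1/4
  P(X=1) = 0 + 1/2 + 0 = 1/2
  P(X=2) = 0 + 0 + 1/4 = 1/4
Marginal P(Y) (column sums):
  P(Y=0) = 1/4 + 0 + 0 = 1/4
  P(Y=1) = 0 + 1/2 + 0 = 1/2
  P(Y=2) = 0 + 0 + 1/4 = 1/4

H(X,Y) = -[(1/4)·log₂(1/4) + (1/2)·log₂(1/2) + (1/4)·log₂(1/4)]
  = 0.5000 + 0.5000 + 0.5000
  = 1.5000 bits
H(X) = -[(1/4)·log₂(1/4) + (1/2)·log₂(1/2) + (1/4)·log₂(1/4)]
  = 0.5000 + 0.5000 + 0.5000
  = 1.5000 bits
H(Y) = -[(1/4)·log₂(1/4) + (1/2)·log₂(1/2) + (1/4)·log₂(1/4)]
  = 0.5000 + 0.5000 + 0.5000
  = 1.5000 bits

H(X) + H(Y) = 1.5000 + 1.5000 = 3.0000 bits
Difference: H(X) + H(Y) - H(X,Y) = 3.0000 - 1.5000 = 1.5000 bits = I(X;Y)

The difference is the mutual information; it is positive here, so X and Y are dependent (knowing one reduces uncertainty about the other by 1.5000 bits).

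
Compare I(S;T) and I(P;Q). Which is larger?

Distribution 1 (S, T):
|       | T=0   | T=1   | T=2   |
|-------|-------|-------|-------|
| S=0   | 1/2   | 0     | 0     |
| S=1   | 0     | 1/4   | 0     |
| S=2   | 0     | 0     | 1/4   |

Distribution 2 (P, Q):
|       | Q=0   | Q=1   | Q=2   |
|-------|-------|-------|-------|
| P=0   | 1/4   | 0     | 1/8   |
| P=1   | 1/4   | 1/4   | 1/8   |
Distribution 1 (S, T):
Marginal P(S) (row sums):
  P(S=0) = 1/2 + 0 + 0 = 1/2
  P(S=1) = 0 + 1/4 + 0 = 1/4
  P(S=2) = 0 + 0 + 1/4 = 1/4
Marginal P(T) (column sums):
  P(T=0) = 1/2 + 0 + 0 = 1/2
  P(T=1) = 0 + 1/4 + 0 = 1/4
  P(T=2) = 0 + 0 + 1/4 = 1/4

H(S) = -[(1/2)·log₂(1/2) + (1/4)·log₂(1/4) + (1/4)·log₂(1/4)]
  = 0.5000 + 0.5000 + 0.5000
  = 1.5000 bits
H(T) = -[(1/2)·log₂(1/2) + (1/4)·log₂(1/4) + (1/4)·log₂(1/4)]
  = 0.5000 + 0.5000 + 0.5000
  = 1.5000 bits
H(S,T) = -[(1/2)·log₂(1/2) + (1/4)·log₂(1/4) + (1/4)·log₂(1/4)]
  = 0.5000 + 0.5000 + 0.5000
  = 1.5000 bits

I(S;T) = H(S) + H(T) - H(S,T)
  = 1.5000 + 1.5000 - 1.5000
  = 1.5000 bits

Distribution 2 (P, Q):
Marginal P(P) (row sums):
  P(P=0) = 1/4 + 0 + 1/8 = 3/8
  P(P=1) = 1/4 + 1/4 + 1/8 = 5/8
Marginal P(Q) (column sums):
  P(Q=0) = 1/4 + 1/4 = 1/2
  P(Q=1) = 0 + 1/4 = 1/4
  P(Q=2) = 1/8 + 1/8 = 1/4

H(P) = -[(3/8)·log₂(3/8) + (5/8)·log₂(5/8)]
  = 0.5306 + 0.4238
  = 0.9544 bits
H(Q) = -[(1/2)·log₂(1/2) + (1/4)·log₂(1/4) + (1/4)·log₂(1/4)]
  = 0.5000 + 0.5000 + 0.5000
  = 1.5000 bits
H(P,Q) = -[(1/4)·log₂(1/4) + (1/8)·log₂(1/8) + (1/4)·log₂(1/4) + (1/4)·log₂(1/4) + (1/8)·log₂(1/8)]
  = 0.5000 + 0.3750 + 0.5000 + 0.5000 + 0.3750
  = 2.2500 bits

I(P;Q) = H(P) + H(Q) - H(P,Q)
  = 0.9544 + 1.5000 - 2.2500
  = 0.2044 bits

I(S;T) = 1.5000 bits > I(P;Q) = 0.2044 bits, so (S, T) has the higher mutual information (stronger dependence).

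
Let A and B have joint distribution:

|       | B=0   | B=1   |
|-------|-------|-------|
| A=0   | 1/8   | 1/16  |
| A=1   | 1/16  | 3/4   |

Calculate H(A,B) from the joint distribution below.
H(A,B) = -Σ P(A,B) log₂ P(A,B), summed over the non-zero cells:
H(A,B) = -[(1/8)·log₂(1/8) + (1/16)·log₂(1/16) + (1/16)·log₂(1/16) + (3/4)·log₂(3/4)]
  = 0.3750 + 0.2500 + 0.2500 + 0.3113
  = 1.1863 bits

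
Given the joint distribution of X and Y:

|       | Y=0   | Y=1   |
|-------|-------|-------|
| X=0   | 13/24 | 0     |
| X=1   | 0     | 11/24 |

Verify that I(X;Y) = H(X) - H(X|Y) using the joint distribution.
Left side, from I(X;Y) = H(X) + H(Y) - H(X,Y):
Marginal P(X) (row sums):
  P(X=0) = 13/24 + 0 = 13/24
  P(X=1) = 0 + 11/24 = 11/24
Marginal P(Y) (column sums):
  P(Y=0) = 13/24 + 0 = 13/24
  P(Y=1) = 0 + 11/24 = 11/24

H(X) = -[(13/24)·log₂(13/24) + (11/24)·log₂(11/24)]
  = 0.4791 + 0.5159
  = 0.9950 bits
H(Y) = -[(13/24)·log₂(13/24) + (11/24)·log₂(11/24)]
  = 0.4791 + 0.5159
  = 0.9950 bits
H(X,Y) = -[(13/24)·log₂(13/24) + (11/24)·log₂(11/24)]
  = 0.4791 + 0.5159
  = 0.9950 bits

I(X;Y) = H(X) + H(Y) - H(X,Y)
  = 0.9950 + 0.9950 - 0.9950
  = 0.9950 bits

Right side, with H(X|Y) computed directly from the conditional probabilities:
H(X|Y) = -Σ P(X,Y)·log₂ P(X|Y), where P(X|Y) = P(X,Y) / P(Y)
  (cells with P(X,Y) = 0 contribute 0)
  (X=0,Y=0): P(X|Y) = (13/24)/(13/24) = 1;  -(13/24)·log₂(1) = 0.0000
  (X=1,Y=1): P(X|Y) = (11/24)/(11/24) = 1;  -(11/24)·log₂(1) = 0.0000
H(X|Y) = 0.0000 + 0.0000
  = 0.0000 bits
H(X) - H(X|Y) = 0.9950 - 0.0000 = 0.9950 bits

Both sides equal 0.9950 bits, so I(X;Y) = H(X) - H(X|Y) ✓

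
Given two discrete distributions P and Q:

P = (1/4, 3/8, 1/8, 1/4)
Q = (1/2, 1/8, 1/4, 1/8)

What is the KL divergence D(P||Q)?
D(P||Q) = Σ P(i) log₂(P(i)/Q(i))
  i=0: (1/4) × log₂((1/4)/(1/2)) = (1/4) × log₂(1/2) = -0.2500
  i=1: (3/8) × log₂((3/8)/(1/8)) = (3/8) × log₂(3) = 0.5944
  i=2: (1/8) × log₂((1/8)/(1/4)) = (1/8) × log₂(1/2) = -0.1250
  i=3: (1/4) × log₂((1/4)/(1/8)) = (1/4) × log₂(2) = 0.2500
D(P||Q) = -0.2500 + 0.5944 - 0.1250 + 0.2500
  = 0.4694 bits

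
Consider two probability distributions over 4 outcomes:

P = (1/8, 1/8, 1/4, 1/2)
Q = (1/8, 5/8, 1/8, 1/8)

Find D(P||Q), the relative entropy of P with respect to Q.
D(P||Q) = Σ P(i) log₂(P(i)/Q(i))
  i=0: (1/8) × log₂((1/8)/(1/8)) = (1/8) × log₂(1) = 0.0000
  i=1: (1/8) × log₂((1/8)/(5/8)) = (1/8) × log₂(1/5) = -0.2902
  i=2: (1/4) × log₂((1/4)/(1/8)) = (1/4) × log₂(2) = 0.2500
  i=3: (1/2) × log₂((1/2)/(1/8)) = (1/2) × log₂(4) = 1.0000
D(P||Q) = 0.0000 - 0.2902 + 0.2500 + 1.0000
  = 0.9598 bits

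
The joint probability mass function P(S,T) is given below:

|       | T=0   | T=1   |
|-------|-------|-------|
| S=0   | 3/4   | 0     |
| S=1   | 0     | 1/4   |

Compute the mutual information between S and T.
Marginal P(S) (row sums):
  P(S=0) = 3/4 + 0 = 3/4
  P(S=1) = 0 + 1/4 = 1/4
Marginal P(T) (column sums):
  P(T=0) = 3/4 + 0 = 3/4
  P(T=1) = 0 + 1/4 = 1/4

H(S) = -[(3/4)·log₂(3/4) + (1/4)·log₂(1/4)]
  = 0.3113 + 0.5000
  = 0.8113 bits
H(T) = -[(3/4)·log₂(3/4) + (1/4)·log₂(1/4)]
  = 0.3113 + 0.5000
  = 0.8113 bits
H(S,T) = -[(3/4)·log₂(3/4) + (1/4)·log₂(1/4)]
  = 0.3113 + 0.5000
  = 0.8113 bits

I(S;T) = H(S) + H(T) - H(S,T)
  = 0.8113 + 0.8113 - 0.8113
  = 0.8113 bits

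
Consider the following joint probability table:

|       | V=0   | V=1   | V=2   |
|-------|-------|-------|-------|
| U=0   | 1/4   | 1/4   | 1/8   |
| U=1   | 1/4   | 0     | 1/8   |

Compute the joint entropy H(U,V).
H(U,V) = -Σ P(U,V) log₂ P(U,V), summed over the non-zero cells:
H(U,V) = -[(1/4)·log₂(1/4) + (1/4)·log₂(1/4) + (1/8)·log₂(1/8) + (1/4)·log₂(1/4) + (1/8)·log₂(1/8)]
  = 0.5000 + 0.5000 + 0.3750 + 0.5000 + 0.3750
  = 2.2500 bits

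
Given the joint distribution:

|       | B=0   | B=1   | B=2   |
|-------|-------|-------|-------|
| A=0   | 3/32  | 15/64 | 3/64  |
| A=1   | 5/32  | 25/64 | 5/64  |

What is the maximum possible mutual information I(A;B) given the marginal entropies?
The upper bound on mutual information is I(A;B) ≤ min(H(A), H(B)).

Marginal P(A) (row sums):
  P(A=0) = 3/32 + 15/64 + 3/64 = 3/8
  P(A=1) = 5/32 + 25/64 + 5/64 = 5/8
Marginal P(B) (column sums):
  P(B=0) = 3/32 + 5/32 = 1/4
  P(B=1) = 15/64 + 25/64 = 5/8
  P(B=2) = 3/64 + 5/64 = 1/8

H(A) = -[(3/8)·log₂(3/8) + (5/8)·log₂(5/8)]
  = 0.5306 + 0.4238
  = 0.9544 bits
H(B) = -[(1/4)·log₂(1/4) + (5/8)·log₂(5/8) + (1/8)·log₂(1/8)]
  = 0.5000 + 0.4238 + 0.3750
  = 1.2988 bits

Maximum possible I(A;B) = min(0.9544, 1.2988) = 0.9544 bits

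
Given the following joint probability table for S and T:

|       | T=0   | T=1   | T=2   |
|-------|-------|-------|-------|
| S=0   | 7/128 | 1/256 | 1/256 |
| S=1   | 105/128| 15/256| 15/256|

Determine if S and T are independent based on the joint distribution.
Marginal P(S) (row sums):
  P(S=0) = 7/128 + 1/256 + 1/256 = 1/16
  P(S=1) = 105/128 + 15/256 + 15/256 = 15/16
Marginal P(T) (column sums):
  P(T=0) = 7/128 + 105/128 = 7/8
  P(T=1) = 1/256 + 15/256 = 1/16
  P(T=2) = 1/256 + 15/256 = 1/16

S and T are independent iff P(S=i,T=j) = P(S=i)·P(T=j) for every cell.
  P(S=0)·P(T=0) = 1/16 × 7/8 = 7/128 = P(S=0,T=0) ✓
  P(S=0)·P(T=1) = 1/16 × 1/16 = 1/256 = P(S=0,T=1) ✓
  P(S=0)·P(T=2) = 1/16 × 1/16 = 1/256 = P(S=0,T=2) ✓
  P(S=1)·P(T=0) = 15/16 × 7/8 = 105/128 = P(S=1,T=0) ✓
  P(S=1)·P(T=1) = 15/16 × 1/16 = 15/256 = P(S=1,T=1) ✓
  P(S=1)·P(T=2) = 15/16 × 1/16 = 15/256 = P(S=1,T=2) ✓

Yes, S and T are independent: every cell factors, so I(S;T) = 0 bits.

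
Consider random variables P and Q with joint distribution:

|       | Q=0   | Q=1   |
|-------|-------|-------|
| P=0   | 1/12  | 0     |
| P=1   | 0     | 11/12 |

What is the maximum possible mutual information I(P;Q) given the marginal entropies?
The upper bound on mutual information is I(P;Q) ≤ min(H(P), H(Q)).

Marginal P(P) (row sums):
  P(P=0) = 1/12 + 0 = 1/12
  P(P=1) = 0 + 11/12 = 11/12
Marginal P(Q) (column sums):
  P(Q=0) = 1/12 + 0 = 1/12
  P(Q=1) = 0 + 11/12 = 11/12

H(P) = -[(1/12)·log₂(1/12) + (11/12)·log₂(11/12)]
  = 0.2987 + 0.1151
  = 0.4138 bits
H(Q) = -[(1/12)·log₂(1/12) + (11/12)·log₂(11/12)]
  = 0.2987 + 0.1151
  = 0.4138 bits

Maximum possible I(P;Q) = min(0.4138, 0.4138) = 0.4138 bits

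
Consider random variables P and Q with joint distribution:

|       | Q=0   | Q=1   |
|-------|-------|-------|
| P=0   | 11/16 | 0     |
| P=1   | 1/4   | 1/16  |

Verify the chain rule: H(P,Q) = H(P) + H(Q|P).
Left side:
H(P,Q) = -[(11/16)·log₂(11/16) + (1/4)·log₂(1/4) + (1/16)·log₂(1/16)]
  = 0.3716 + 0.5000 + 0.2500
  = 1.1216 bits

Right side:
Marginal P(P) (row sums):
  P(P=0) = 11/16 + 0 = 11/16
  P(P=1) = 1/4 + 1/16 = 5/16
H(P) = -[(11/16)·log₂(11/16) + (5/16)·log₂(5/16)]
  = 0.3716 + 0.5244
  = 0.8960 bits
H(Q|P) = -Σ P(P,Q)·log₂ P(Q|P), where P(Q|P) = P(P,Q) / P(P)
  (cells with P(P,Q) = 0 contribute 0)
  (P=0,Q=0): P(Q|P) = (11/16)/(11/16) = 1;  -(11/16)·log₂(1) = 0.0000
  (P=1,Q=0): P(Q|P) = (1/4)/(5/16) = 4/5;  -(1/4)·log₂(4/5) = 0.0805
  (P=1,Q=1): P(Q|P) = (1/16)/(5/16) = 1/5;  -(1/16)·log₂(1/5) = 0.1451
H(Q|P) = 0.0000 + 0.0805 + 0.1451
  = 0.2256 bits
H(P) + H(Q|P) = 0.8960 + 0.2256 = 1.1216 bits

Both sides equal 1.1216 bits, so the chain rule holds ✓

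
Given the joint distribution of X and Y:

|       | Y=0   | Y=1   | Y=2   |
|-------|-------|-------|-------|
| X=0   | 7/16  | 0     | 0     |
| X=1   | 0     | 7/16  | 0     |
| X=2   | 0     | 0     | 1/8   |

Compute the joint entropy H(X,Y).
H(X,Y) = -Σ P(X,Y) log₂ P(X,Y), summed over the non-zero cells:
H(X,Y) = -[(7/16)·log₂(7/16) + (7/16)·log₂(7/16) + (1/8)·log₂(1/8)]
  = 0.5218 + 0.5218 + 0.3750
  = 1.4186 bits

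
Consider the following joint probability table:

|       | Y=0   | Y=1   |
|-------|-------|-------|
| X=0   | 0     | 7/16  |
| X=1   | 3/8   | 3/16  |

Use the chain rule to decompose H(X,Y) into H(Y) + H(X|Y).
By the chain rule: H(X,Y) = H(Y) + H(X|Y)

Marginal P(Y) (column sums):
  P(Y=0) = 0 + 3/8 = 3/8
  P(Y=1) = 7/16 + 3/16 = 5/8
H(Y) = -[(3/8)·log₂(3/8) + (5/8)·log₂(5/8)]
  = 0.5306 + 0.4238
  = 0.9544 bits
H(X|Y) = -Σ P(X,Y)·log₂ P(X|Y), where P(X|Y) = P(X,Y) / P(Y)
  (cells with P(X,Y) = 0 contribute 0)
  (X=0,Y=1): P(X|Y) = (7/16)/(5/8) = 7/10;  -(7/16)·log₂(7/10) = 0.2251
  (X=1,Y=0): P(X|Y) = (3/8)/(3/8) = 1;  -(3/8)·log₂(1) = 0.0000
  (X=1,Y=1): P(X|Y) = (3/16)/(5/8) = 3/10;  -(3/16)·log₂(3/10) = 0.3257
H(X|Y) = 0.2251 + 0.0000 + 0.3257
  = 0.5508 bits

H(X,Y) = H(Y) + H(X|Y) = 0.9544 + 0.5508 = 1.5052 bits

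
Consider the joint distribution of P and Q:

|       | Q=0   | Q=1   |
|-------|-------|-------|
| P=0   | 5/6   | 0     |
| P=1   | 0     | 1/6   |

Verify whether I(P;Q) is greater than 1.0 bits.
Marginal P(P) (row sums):
  P(P=0) = 5/6 + 0 = 5/6
  P(P=1) = 0 + 1/6 = 1/6
Marginal P(Q) (column sums):
  P(Q=0) = 5/6 + 0 = 5/6
  P(Q=1) = 0 + 1/6 = 1/6

H(P) = -[(5/6)·log₂(5/6) + (1/6)·log₂(1/6)]
  = 0.2192 + 0.4308
  = 0.6500 bits
H(Q) = -[(5/6)·log₂(5/6) + (1/6)·log₂(1/6)]
  = 0.2192 + 0.4308
  = 0.6500 bits
H(P,Q) = -[(5/6)·log₂(5/6) + (1/6)·log₂(1/6)]
  = 0.2192 + 0.4308
  = 0.6500 bits

I(P;Q) = H(P) + H(Q) - H(P,Q)
  = 0.6500 + 0.6500 - 0.6500
  = 0.6500 bits

No. I(P;Q) = 0.6500 bits, which is ≤ 1.0 bits.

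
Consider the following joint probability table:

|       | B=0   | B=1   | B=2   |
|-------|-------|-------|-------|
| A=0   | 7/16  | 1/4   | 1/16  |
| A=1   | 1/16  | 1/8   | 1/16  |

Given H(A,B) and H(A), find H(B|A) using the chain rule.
From the chain rule: H(A,B) = H(A) + H(B|A)
Therefore: H(B|A) = H(A,B) - H(A)

H(A,B) = -[(7/16)·log₂(7/16) + (1/4)·log₂(1/4) + (1/16)·log₂(1/16) + (1/16)·log₂(1/16) + (1/8)·log₂(1/8) + (1/16)·log₂(1/16)]
  = 0.5218 + 0.5000 + 0.2500 + 0.2500 + 0.3750 + 0.2500
  = 2.1468 bits
Marginal P(A) (row sums):
  P(A=0) = 7/16 + 1/4 + 1/16 = 3/4
  P(A=1) = 1/16 + 1/8 + 1/16 = 1/4
H(A) = -[(3/4)·log₂(3/4) + (1/4)·log₂(1/4)]
  = 0.3113 + 0.5000
  = 0.8113 bits

H(B|A) = 2.1468 - 0.8113 = 1.3355 bits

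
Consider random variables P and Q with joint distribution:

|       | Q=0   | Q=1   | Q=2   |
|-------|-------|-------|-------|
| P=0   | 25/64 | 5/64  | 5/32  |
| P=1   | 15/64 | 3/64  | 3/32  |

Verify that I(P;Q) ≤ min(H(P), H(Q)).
Marginal P(P) (row sums):
  P(P=0) = 25/64 + 5/64 + 5/32 = 5/8
  P(P=1) = 15/64 + 3/64 + 3/32 = 3/8
Marginal P(Q) (column sums):
  P(Q=0) = 25/64 + 15/64 = 5/8
  P(Q=1) = 5/64 + 3/64 = 1/8
  P(Q=2) = 5/32 + 3/32 = 1/4

H(P) = -[(5/8)·log₂(5/8) + (3/8)·log₂(3/8)]
  = 0.4238 + 0.5306
  = 0.9544 bits
H(Q) = -[(5/8)·log₂(5/8) + (1/8)·log₂(1/8) + (1/4)·log₂(1/4)]
  = 0.4238 + 0.3750 + 0.5000
  = 1.2988 bits
H(P,Q) = -[(25/64)·log₂(25/64) + (5/64)·log₂(5/64) + (5/32)·log₂(5/32) + (15/64)·log₂(15/64) + (3/64)·log₂(3/64) + (3/32)·log₂(3/32)]
  = 0.5297 + 0.2873 + 0.4184 + 0.4906 + 0.2070 + 0.3202
  = 2.2532 bits

I(P;Q) = H(P) + H(Q) - H(P,Q)
  = 0.9544 + 1.2988 - 2.2532
  = 0.0000 bits

min(H(P), H(Q)) = min(0.9544, 1.2988) = 0.9544 bits
Since 0.0000 ≤ 0.9544, the bound is satisfied ✓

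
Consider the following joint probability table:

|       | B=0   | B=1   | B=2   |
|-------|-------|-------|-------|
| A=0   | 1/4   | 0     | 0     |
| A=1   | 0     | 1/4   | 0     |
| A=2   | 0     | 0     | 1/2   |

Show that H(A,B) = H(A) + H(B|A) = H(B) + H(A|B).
Marginal P(A) (row sums):
  P(A=0) = 1/4 + 0 + 0 = 1/4
  P(A=1) = 0 + 1/4 + 0 = 1/4
  P(A=2) = 0 + 0 + 1/2 = 1/2
Marginal P(B) (column sums):
  P(B=0) = 1/4 + 0 + 0 = 1/4
  P(B=1) = 0 + 1/4 + 0 = 1/4
  P(B=2) = 0 + 0 + 1/2 = 1/2

Decomposition 1: H(A) + H(B|A)
H(A) = -[(1/4)·log₂(1/4) + (1/4)·log₂(1/4) + (1/2)·log₂(1/2)]
  = 0.5000 + 0.5000 + 0.5000
  = 1.5000 bits
H(B|A) = -Σ P(A,B)·log₂ P(B|A), where P(B|A) = P(A,B) / P(A)
  (cells with P(A,B) = 0 contribute 0)
  (A=0,B=0): P(B|A) = (1/4)/(1/4) = 1;  -(1/4)·log₂(1) = 0.0000
  (A=1,B=1): P(B|A) = (1/4)/(1/4) = 1;  -(1/4)·log₂(1) = 0.0000
  (A=2,B=2): P(B|A) = (1/2)/(1/2) = 1;  -(1/2)·log₂(1) = 0.0000
H(B|A) = 0.0000 + 0.0000 + 0.0000
  = 0.0000 bits
H(A) + H(B|A) = 1.5000 + 0.0000 = 1.5000 bits

Decomposition 2: H(B) + H(A|B)
H(B) = -[(1/4)·log₂(1/4) + (1/4)·log₂(1/4) + (1/2)·log₂(1/2)]
  = 0.5000 + 0.5000 + 0.5000
  = 1.5000 bits
H(A|B) = -Σ P(A,B)·log₂ P(A|B), where P(A|B) = P(A,B) / P(B)
  (cells with P(A,B) = 0 contribute 0)
  (A=0,B=0): P(A|B) = (1/4)/(1/4) = 1;  -(1/4)·log₂(1) = 0.0000
  (A=1,B=1): P(A|B) = (1/4)/(1/4) = 1;  -(1/4)·log₂(1) = 0.0000
  (A=2,B=2): P(A|B) = (1/2)/(1/2) = 1;  -(1/2)·log₂(1) = 0.0000
H(A|B) = 0.0000 + 0.0000 + 0.0000
  = 0.0000 bits
H(B) + H(A|B) = 1.5000 + 0.0000 = 1.5000 bits

Direct computation of the joint entropy:
H(A,B) = -[(1/4)·log₂(1/4) + (1/4)·log₂(1/4) + (1/2)·log₂(1/2)]
  = 0.5000 + 0.5000 + 0.5000
  = 1.5000 bits

All three agree: H(A,B) = 1.5000 bits ✓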